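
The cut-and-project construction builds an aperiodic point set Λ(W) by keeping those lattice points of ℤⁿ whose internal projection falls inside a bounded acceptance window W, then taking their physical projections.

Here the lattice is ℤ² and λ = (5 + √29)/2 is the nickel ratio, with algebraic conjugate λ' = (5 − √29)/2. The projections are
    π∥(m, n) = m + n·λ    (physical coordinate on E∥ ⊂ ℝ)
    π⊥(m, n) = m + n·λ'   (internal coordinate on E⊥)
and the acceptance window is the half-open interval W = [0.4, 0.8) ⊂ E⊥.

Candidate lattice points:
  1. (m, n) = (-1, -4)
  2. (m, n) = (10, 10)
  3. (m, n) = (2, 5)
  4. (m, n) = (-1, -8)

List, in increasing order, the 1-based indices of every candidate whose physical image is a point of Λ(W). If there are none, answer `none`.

4

λ' = (5−√29)/2 ≈ -0.19258.
candidate 1: (m,n)=(-1,-4) → π∥ = -1-4·λ ≈ -21.77033, π⊥ = -1-4·λ' ≈ -0.22967 ∉ [0.4, 0.8) ⇒ out
candidate 2: (m,n)=(10,10) → π∥ = 10+10·λ ≈ 61.92582, π⊥ = 10+10·λ' ≈ 8.07418 ∉ [0.4, 0.8) ⇒ out
candidate 3: (m,n)=(2,5) → π∥ = 2+5·λ ≈ 27.96291, π⊥ = 2+5·λ' ≈ 1.03709 ∉ [0.4, 0.8) ⇒ out
candidate 4: (m,n)=(-1,-8) → π∥ = -1-8·λ ≈ -42.54066, π⊥ = -1-8·λ' ≈ 0.54066 ∈ [0.4, 0.8) ⇒ IN Λ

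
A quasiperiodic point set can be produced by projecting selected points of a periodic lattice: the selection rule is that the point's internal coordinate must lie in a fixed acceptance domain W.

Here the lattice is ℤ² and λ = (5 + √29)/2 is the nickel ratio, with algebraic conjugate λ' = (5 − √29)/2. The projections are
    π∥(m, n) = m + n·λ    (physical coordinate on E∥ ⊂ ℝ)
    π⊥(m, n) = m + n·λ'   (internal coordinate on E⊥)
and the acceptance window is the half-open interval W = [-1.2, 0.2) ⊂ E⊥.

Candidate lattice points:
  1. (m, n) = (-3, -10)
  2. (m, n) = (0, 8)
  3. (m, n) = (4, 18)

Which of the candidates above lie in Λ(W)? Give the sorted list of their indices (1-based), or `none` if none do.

1

λ' = (5−√29)/2 ≈ -0.192582.
candidate 1: (m,n)=(-3,-10) → π∥ = -3-10·λ ≈ -54.925824, π⊥ = -3-10·λ' ≈ -1.074176 ∈ [-1.2, 0.2) ⇒ IN Λ
candidate 2: (m,n)=(0,8) → π∥ = 0+8·λ ≈ 41.540659, π⊥ = 0+8·λ' ≈ -1.540659 ∉ [-1.2, 0.2) ⇒ out
candidate 3: (m,n)=(4,18) → π∥ = 4+18·λ ≈ 97.466483, π⊥ = 4+18·λ' ≈ 0.533517 ∉ [-1.2, 0.2) ⇒ out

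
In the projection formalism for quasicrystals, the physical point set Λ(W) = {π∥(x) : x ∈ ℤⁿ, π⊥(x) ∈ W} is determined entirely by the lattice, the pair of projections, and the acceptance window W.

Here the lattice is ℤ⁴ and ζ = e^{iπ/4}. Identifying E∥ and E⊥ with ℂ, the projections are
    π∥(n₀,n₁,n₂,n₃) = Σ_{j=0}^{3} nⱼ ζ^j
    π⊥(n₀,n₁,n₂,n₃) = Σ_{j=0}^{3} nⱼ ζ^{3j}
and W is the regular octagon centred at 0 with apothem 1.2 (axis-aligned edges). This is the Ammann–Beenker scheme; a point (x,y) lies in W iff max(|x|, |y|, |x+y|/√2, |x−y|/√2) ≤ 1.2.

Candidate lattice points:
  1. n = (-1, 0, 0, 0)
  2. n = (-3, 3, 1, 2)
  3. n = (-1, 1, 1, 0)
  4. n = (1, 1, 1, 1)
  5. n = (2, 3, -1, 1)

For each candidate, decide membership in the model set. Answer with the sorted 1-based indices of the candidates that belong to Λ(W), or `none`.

1, 4

Internal map: ζ^{3j} for j=0..3 gives (1,0), (−√2/2,√2/2), (0,−1), (√2/2,√2/2).
candidate 1: n = (-1, 0, 0, 0) → π⊥ ≈ (-1.000000, +0.000000); max(|x|,|y|,|x±y|/√2) = 1.000000 ≤ 1.2 ⇒ ∈ W
candidate 2: n = (-3, 3, 1, 2) → π⊥ ≈ (-3.707107, +2.535534); max(|x|,|y|,|x±y|/√2) = 4.414214 > 1.2 ⇒ ∉ W
candidate 3: n = (-1, 1, 1, 0) → π⊥ ≈ (-1.707107, -0.292893); max(|x|,|y|,|x±y|/√2) = 1.707107 > 1.2 ⇒ ∉ W
candidate 4: n = (1, 1, 1, 1) → π⊥ ≈ (+1.000000, +0.414214); max(|x|,|y|,|x±y|/√2) = 1.000000 ≤ 1.2 ⇒ ∈ W
candidate 5: n = (2, 3, -1, 1) → π⊥ ≈ (+0.585786, +3.828427); max(|x|,|y|,|x±y|/√2) = 3.828427 > 1.2 ⇒ ∉ W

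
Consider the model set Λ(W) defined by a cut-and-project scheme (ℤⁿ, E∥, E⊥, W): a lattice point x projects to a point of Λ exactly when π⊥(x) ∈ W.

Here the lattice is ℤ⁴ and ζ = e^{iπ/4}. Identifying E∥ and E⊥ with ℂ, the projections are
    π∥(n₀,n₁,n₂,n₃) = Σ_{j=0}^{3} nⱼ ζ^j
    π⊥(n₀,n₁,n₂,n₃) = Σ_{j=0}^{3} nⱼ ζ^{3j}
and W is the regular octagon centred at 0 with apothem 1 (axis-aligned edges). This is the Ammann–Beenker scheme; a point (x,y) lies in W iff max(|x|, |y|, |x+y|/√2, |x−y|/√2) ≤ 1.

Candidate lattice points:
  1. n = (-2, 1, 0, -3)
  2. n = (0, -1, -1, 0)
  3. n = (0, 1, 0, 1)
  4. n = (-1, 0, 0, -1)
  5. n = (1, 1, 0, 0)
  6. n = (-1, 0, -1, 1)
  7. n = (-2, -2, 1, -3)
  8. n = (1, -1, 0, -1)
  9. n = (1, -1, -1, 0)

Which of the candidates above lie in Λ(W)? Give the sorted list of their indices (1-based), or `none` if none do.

Internal map: ζ^{3j} for j=0..3 gives (1,0), (−√2/2,√2/2), (0,−1), (√2/2,√2/2).
#1 (-2, 1, 0, -3): internal (-4.82843, -1.41421); octagon support 4.82843 vs apothem 1 → ∉ W
#2 (0, -1, -1, 0): internal (0.70711, 0.29289); octagon support 0.70711 vs apothem 1 → ∈ W
#3 (0, 1, 0, 1): internal (0.00000, 1.41421); octagon support 1.41421 vs apothem 1 → ∉ W
#4 (-1, 0, 0, -1): internal (-1.70711, -0.70711); octagon support 1.70711 vs apothem 1 → ∉ W
#5 (1, 1, 0, 0): internal (0.29289, 0.70711); octagon support 0.70711 vs apothem 1 → ∈ W
#6 (-1, 0, -1, 1): internal (-0.29289, 1.70711); octagon support 1.70711 vs apothem 1 → ∉ W
#7 (-2, -2, 1, -3): internal (-2.70711, -4.53553); octagon support 5.12132 vs apothem 1 → ∉ W
#8 (1, -1, 0, -1): internal (1.00000, -1.41421); octagon support 1.70711 vs apothem 1 → ∉ W
#9 (1, -1, -1, 0): internal (1.70711, 0.29289); octagon support 1.70711 vs apothem 1 → ∉ W

2, 5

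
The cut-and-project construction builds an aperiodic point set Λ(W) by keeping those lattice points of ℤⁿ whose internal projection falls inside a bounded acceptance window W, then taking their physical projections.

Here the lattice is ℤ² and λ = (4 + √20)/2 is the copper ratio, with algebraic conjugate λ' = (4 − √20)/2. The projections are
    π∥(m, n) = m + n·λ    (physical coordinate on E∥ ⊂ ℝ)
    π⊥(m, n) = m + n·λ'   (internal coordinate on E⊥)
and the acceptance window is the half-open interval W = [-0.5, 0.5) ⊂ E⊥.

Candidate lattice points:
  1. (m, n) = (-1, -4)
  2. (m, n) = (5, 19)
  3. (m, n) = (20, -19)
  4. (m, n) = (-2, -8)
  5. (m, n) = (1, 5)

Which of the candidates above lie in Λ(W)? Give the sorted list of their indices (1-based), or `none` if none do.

Numerically λ ≈ 4.236068 and λ' = −1/λ ≈ -0.236068.
[1] lift (-1,-4): star map gives -0.055728; window check -0.5 ≤ -0.055728 < 0.5 is true → IN Λ
[2] lift (5,19): star map gives 0.514708; window check -0.5 ≤ 0.514708 < 0.5 is false → out
[3] lift (20,-19): star map gives 24.485292; window check -0.5 ≤ 24.485292 < 0.5 is false → out
[4] lift (-2,-8): star map gives -0.111456; window check -0.5 ≤ -0.111456 < 0.5 is true → IN Λ
[5] lift (1,5): star map gives -0.180340; window check -0.5 ≤ -0.180340 < 0.5 is true → IN Λ

1, 4, 5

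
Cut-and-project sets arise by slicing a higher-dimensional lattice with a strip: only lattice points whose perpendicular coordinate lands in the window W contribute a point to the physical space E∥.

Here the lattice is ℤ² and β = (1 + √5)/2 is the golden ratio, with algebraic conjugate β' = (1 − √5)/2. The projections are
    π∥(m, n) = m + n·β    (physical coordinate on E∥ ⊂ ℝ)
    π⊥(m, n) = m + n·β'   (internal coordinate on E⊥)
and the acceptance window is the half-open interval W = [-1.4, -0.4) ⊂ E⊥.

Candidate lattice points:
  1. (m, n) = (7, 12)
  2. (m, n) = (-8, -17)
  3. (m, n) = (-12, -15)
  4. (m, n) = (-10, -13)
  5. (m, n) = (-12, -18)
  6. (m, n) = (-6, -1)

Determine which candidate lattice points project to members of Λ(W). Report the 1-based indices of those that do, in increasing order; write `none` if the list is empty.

1, 5

Compute β' = (1−√5)/2 = -0.618034, so π⊥(m,n) = m -0.618034·n.
#1 (7,12): internal coord 7 + (12)·β' = -0.416408; -0.416408 ∈ [-1.4, -0.4) → IN Λ
#2 (-8,-17): internal coord -8 + (-17)·β' = +2.506578; +2.506578 ∉ [-1.4, -0.4) → out
#3 (-12,-15): internal coord -12 + (-15)·β' = -2.729490; -2.729490 ∉ [-1.4, -0.4) → out
#4 (-10,-13): internal coord -10 + (-13)·β' = -1.965558; -1.965558 ∉ [-1.4, -0.4) → out
#5 (-12,-18): internal coord -12 + (-18)·β' = -0.875388; -0.875388 ∈ [-1.4, -0.4) → IN Λ
#6 (-6,-1): internal coord -6 + (-1)·β' = -5.381966; -5.381966 ∉ [-1.4, -0.4) → out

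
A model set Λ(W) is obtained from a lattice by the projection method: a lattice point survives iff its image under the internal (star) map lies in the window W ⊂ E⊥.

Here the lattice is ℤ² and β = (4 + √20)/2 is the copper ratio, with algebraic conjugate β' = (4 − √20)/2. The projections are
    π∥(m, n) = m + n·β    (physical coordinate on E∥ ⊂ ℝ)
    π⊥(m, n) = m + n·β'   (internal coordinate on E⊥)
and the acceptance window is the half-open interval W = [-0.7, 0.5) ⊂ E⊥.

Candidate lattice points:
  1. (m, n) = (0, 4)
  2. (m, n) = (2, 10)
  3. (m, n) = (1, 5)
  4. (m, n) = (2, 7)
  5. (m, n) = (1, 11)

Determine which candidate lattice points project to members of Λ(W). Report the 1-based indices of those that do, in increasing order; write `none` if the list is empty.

2, 3, 4

Compute β' = (4−√20)/2 = -0.2361, so π⊥(m,n) = m -0.2361·n.
[1] lift (0,4): star map gives -0.9443; window check -0.7 ≤ -0.9443 < 0.5 is false → out
[2] lift (2,10): star map gives -0.3607; window check -0.7 ≤ -0.3607 < 0.5 is true → IN Λ
[3] lift (1,5): star map gives -0.1803; window check -0.7 ≤ -0.1803 < 0.5 is true → IN Λ
[4] lift (2,7): star map gives 0.3475; window check -0.7 ≤ 0.3475 < 0.5 is true → IN Λ
[5] lift (1,11): star map gives -1.5967; window check -0.7 ≤ -1.5967 < 0.5 is false → out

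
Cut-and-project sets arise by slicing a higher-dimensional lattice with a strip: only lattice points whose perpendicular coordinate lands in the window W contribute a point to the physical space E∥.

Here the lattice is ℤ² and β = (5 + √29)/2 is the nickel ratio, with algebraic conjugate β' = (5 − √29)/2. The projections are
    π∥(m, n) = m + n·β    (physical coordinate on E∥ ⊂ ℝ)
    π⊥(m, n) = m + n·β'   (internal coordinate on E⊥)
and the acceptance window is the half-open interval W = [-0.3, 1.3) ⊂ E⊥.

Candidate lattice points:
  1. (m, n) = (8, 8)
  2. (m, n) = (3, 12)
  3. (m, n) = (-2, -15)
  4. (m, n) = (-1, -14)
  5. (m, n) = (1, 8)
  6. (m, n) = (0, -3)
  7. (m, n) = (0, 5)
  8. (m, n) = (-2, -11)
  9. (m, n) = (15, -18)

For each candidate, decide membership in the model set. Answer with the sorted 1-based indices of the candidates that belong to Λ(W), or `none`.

2, 3, 6, 8

Numerically β ≈ 5.192582 and β' = −1/β ≈ -0.192582.
[1] lift (8,8): star map gives 6.459341; window check -0.3 ≤ 6.459341 < 1.3 is false → out
[2] lift (3,12): star map gives 0.689011; window check -0.3 ≤ 0.689011 < 1.3 is true → IN Λ
[3] lift (-2,-15): star map gives 0.888736; window check -0.3 ≤ 0.888736 < 1.3 is true → IN Λ
[4] lift (-1,-14): star map gives 1.696154; window check -0.3 ≤ 1.696154 < 1.3 is false → out
[5] lift (1,8): star map gives -0.540659; window check -0.3 ≤ -0.540659 < 1.3 is false → out
[6] lift (0,-3): star map gives 0.577747; window check -0.3 ≤ 0.577747 < 1.3 is true → IN Λ
[7] lift (0,5): star map gives -0.962912; window check -0.3 ≤ -0.962912 < 1.3 is false → out
[8] lift (-2,-11): star map gives 0.118406; window check -0.3 ≤ 0.118406 < 1.3 is true → IN Λ
[9] lift (15,-18): star map gives 18.466483; window check -0.3 ≤ 18.466483 < 1.3 is false → out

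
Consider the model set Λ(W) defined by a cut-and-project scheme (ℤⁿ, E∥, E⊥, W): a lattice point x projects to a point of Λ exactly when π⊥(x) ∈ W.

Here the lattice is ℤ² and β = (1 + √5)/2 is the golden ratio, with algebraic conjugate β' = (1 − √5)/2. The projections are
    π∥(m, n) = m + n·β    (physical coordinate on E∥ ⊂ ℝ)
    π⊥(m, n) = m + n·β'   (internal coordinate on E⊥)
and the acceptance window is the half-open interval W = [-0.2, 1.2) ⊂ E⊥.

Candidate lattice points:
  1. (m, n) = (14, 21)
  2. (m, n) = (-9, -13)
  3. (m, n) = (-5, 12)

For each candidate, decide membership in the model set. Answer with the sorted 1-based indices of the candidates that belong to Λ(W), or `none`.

Compute β' = (1−√5)/2 = -0.6180, so π⊥(m,n) = m -0.6180·n.
[1] lift (14,21): star map gives 1.0213; window check -0.2 ≤ 1.0213 < 1.2 is true → IN Λ
[2] lift (-9,-13): star map gives -0.9656; window check -0.2 ≤ -0.9656 < 1.2 is false → out
[3] lift (-5,12): star map gives -12.4164; window check -0.2 ≤ -12.4164 < 1.2 is false → out

1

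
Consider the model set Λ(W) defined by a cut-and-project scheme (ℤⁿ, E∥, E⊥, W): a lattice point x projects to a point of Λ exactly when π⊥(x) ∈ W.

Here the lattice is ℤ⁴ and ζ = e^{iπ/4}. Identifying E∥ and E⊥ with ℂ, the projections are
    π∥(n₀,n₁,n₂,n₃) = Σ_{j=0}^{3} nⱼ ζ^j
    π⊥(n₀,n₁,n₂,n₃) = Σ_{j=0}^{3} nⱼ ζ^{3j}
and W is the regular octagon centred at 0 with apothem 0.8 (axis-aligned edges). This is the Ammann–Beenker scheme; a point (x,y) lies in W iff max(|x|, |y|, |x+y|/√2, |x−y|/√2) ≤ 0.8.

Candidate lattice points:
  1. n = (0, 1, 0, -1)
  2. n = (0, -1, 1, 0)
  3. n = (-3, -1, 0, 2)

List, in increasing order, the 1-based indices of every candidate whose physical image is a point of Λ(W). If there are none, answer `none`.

With ζ = e^{iπ/4} the internal vectors are ζ^0,ζ^3,ζ^6,ζ^9.
candidate 1: n = (0, 1, 0, -1) → π⊥ ≈ (-1.41421, +0.00000); max(|x|,|y|,|x±y|/√2) = 1.41421 > 0.8 ⇒ ∉ W
candidate 2: n = (0, -1, 1, 0) → π⊥ ≈ (+0.70711, -1.70711); max(|x|,|y|,|x±y|/√2) = 1.70711 > 0.8 ⇒ ∉ W
candidate 3: n = (-3, -1, 0, 2) → π⊥ ≈ (-0.87868, +0.70711); max(|x|,|y|,|x±y|/√2) = 1.12132 > 0.8 ⇒ ∉ W

none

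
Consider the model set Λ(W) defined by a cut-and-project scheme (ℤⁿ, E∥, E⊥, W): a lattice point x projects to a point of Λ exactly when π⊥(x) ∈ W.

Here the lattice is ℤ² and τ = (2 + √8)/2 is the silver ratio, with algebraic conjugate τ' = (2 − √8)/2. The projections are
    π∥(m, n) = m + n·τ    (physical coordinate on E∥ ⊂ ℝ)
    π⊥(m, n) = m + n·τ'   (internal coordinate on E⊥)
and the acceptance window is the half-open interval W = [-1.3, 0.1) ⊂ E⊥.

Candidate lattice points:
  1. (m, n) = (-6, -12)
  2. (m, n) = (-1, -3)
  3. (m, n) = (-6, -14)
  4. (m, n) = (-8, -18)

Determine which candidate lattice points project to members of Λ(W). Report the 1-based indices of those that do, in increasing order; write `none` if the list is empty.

1, 3, 4

τ' = (2−√8)/2 ≈ -0.4142.
[1] lift (-6,-12): star map gives -1.0294; window check -1.3 ≤ -1.0294 < 0.1 is true → IN Λ
[2] lift (-1,-3): star map gives 0.2426; window check -1.3 ≤ 0.2426 < 0.1 is false → out
[3] lift (-6,-14): star map gives -0.2010; window check -1.3 ≤ -0.2010 < 0.1 is true → IN Λ
[4] lift (-8,-18): star map gives -0.5442; window check -1.3 ≤ -0.5442 < 0.1 is true → IN Λ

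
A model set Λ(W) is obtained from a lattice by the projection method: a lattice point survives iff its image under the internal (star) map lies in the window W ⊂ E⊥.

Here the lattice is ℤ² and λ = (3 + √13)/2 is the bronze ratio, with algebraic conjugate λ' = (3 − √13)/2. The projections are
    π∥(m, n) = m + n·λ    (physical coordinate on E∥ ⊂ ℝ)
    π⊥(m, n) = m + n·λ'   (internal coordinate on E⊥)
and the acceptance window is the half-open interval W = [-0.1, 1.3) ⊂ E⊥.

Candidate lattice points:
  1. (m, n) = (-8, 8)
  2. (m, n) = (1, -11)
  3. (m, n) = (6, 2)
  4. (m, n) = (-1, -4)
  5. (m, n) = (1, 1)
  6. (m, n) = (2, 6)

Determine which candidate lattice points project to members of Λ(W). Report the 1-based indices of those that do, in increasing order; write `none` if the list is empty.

4, 5, 6

Numerically λ ≈ 3.30278 and λ' = −1/λ ≈ -0.30278.
[1] lift (-8,8): star map gives -10.42221; window check -0.1 ≤ -10.42221 < 1.3 is false → out
[2] lift (1,-11): star map gives 4.33053; window check -0.1 ≤ 4.33053 < 1.3 is false → out
[3] lift (6,2): star map gives 5.39445; window check -0.1 ≤ 5.39445 < 1.3 is false → out
[4] lift (-1,-4): star map gives 0.21110; window check -0.1 ≤ 0.21110 < 1.3 is true → IN Λ
[5] lift (1,1): star map gives 0.69722; window check -0.1 ≤ 0.69722 < 1.3 is true → IN Λ
[6] lift (2,6): star map gives 0.18335; window check -0.1 ≤ 0.18335 < 1.3 is true → IN Λ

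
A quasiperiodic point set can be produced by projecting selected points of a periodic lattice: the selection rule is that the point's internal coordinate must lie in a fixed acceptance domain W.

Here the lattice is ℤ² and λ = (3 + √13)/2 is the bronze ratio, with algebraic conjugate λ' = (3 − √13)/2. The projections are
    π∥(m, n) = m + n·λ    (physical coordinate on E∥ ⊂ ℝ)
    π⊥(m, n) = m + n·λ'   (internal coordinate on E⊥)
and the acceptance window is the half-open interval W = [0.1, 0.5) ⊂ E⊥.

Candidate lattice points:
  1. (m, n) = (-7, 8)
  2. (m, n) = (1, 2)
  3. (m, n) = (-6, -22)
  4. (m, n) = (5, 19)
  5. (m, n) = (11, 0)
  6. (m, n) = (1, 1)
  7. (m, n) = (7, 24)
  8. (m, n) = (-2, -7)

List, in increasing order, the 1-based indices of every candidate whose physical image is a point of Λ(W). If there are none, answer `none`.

Numerically λ ≈ 3.302776 and λ' = −1/λ ≈ -0.302776.
#1 (-7,8): internal coord -7 + (8)·λ' = -9.422205; -9.422205 ∉ [0.1, 0.5) → out
#2 (1,2): internal coord 1 + (2)·λ' = +0.394449; +0.394449 ∈ [0.1, 0.5) → IN Λ
#3 (-6,-22): internal coord -6 + (-22)·λ' = +0.661064; +0.661064 ∉ [0.1, 0.5) → out
#4 (5,19): internal coord 5 + (19)·λ' = -0.752737; -0.752737 ∉ [0.1, 0.5) → out
#5 (11,0): internal coord 11 + (0)·λ' = +11.000000; +11.000000 ∉ [0.1, 0.5) → out
#6 (1,1): internal coord 1 + (1)·λ' = +0.697224; +0.697224 ∉ [0.1, 0.5) → out
#7 (7,24): internal coord 7 + (24)·λ' = -0.266615; -0.266615 ∉ [0.1, 0.5) → out
#8 (-2,-7): internal coord -2 + (-7)·λ' = +0.119429; +0.119429 ∈ [0.1, 0.5) → IN Λ

2, 8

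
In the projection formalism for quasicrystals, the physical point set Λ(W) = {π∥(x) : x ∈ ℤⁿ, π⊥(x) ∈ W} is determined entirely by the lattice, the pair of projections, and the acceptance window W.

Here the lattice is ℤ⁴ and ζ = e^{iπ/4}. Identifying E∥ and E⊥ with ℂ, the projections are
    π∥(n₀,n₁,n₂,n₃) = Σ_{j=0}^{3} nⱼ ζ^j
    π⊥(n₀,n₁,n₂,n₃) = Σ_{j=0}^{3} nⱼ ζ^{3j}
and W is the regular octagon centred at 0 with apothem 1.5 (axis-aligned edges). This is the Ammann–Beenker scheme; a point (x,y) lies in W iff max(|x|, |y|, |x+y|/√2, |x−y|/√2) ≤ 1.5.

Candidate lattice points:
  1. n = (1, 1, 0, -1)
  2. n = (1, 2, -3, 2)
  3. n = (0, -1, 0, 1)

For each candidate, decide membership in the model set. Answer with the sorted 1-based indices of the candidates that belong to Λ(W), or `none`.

1, 3

π⊥(n) = n₀ + n₁ζ³ + n₂ζ⁶ + n₃ζ⁹ where ζ = e^{iπ/4}.
candidate 1: n = (1, 1, 0, -1) → π⊥ ≈ (-0.41421, +0.00000); max(|x|,|y|,|x±y|/√2) = 0.41421 ≤ 1.5 ⇒ ∈ W
candidate 2: n = (1, 2, -3, 2) → π⊥ ≈ (+1.00000, +5.82843); max(|x|,|y|,|x±y|/√2) = 5.82843 > 1.5 ⇒ ∉ W
candidate 3: n = (0, -1, 0, 1) → π⊥ ≈ (+1.41421, +0.00000); max(|x|,|y|,|x±y|/√2) = 1.41421 ≤ 1.5 ⇒ ∈ W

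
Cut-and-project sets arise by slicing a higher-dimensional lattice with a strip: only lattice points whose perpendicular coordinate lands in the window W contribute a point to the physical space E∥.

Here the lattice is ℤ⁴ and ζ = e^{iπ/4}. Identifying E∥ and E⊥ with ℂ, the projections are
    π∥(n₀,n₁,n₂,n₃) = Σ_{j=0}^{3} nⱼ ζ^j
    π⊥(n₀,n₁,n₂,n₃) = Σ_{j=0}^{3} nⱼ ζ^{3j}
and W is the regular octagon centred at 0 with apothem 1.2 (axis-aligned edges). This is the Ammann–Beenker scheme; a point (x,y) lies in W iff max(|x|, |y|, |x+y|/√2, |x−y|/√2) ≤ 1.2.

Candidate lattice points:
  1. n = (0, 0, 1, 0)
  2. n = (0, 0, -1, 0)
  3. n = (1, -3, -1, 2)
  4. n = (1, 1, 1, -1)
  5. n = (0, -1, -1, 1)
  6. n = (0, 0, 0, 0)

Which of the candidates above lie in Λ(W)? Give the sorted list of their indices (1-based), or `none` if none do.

Internal map: ζ^{3j} for j=0..3 gives (1,0), (−√2/2,√2/2), (0,−1), (√2/2,√2/2).
#1 (0, 0, 1, 0): internal (0.000000, -1.000000); octagon support 1.000000 vs apothem 1.2 → ∈ W
#2 (0, 0, -1, 0): internal (0.000000, 1.000000); octagon support 1.000000 vs apothem 1.2 → ∈ W
#3 (1, -3, -1, 2): internal (4.535534, 0.292893); octagon support 4.535534 vs apothem 1.2 → ∉ W
#4 (1, 1, 1, -1): internal (-0.414214, -1.000000); octagon support 1.000000 vs apothem 1.2 → ∈ W
#5 (0, -1, -1, 1): internal (1.414214, 1.000000); octagon support 1.707107 vs apothem 1.2 → ∉ W
#6 (0, 0, 0, 0): internal (0.000000, 0.000000); octagon support 0.000000 vs apothem 1.2 → ∈ W

1, 2, 4, 6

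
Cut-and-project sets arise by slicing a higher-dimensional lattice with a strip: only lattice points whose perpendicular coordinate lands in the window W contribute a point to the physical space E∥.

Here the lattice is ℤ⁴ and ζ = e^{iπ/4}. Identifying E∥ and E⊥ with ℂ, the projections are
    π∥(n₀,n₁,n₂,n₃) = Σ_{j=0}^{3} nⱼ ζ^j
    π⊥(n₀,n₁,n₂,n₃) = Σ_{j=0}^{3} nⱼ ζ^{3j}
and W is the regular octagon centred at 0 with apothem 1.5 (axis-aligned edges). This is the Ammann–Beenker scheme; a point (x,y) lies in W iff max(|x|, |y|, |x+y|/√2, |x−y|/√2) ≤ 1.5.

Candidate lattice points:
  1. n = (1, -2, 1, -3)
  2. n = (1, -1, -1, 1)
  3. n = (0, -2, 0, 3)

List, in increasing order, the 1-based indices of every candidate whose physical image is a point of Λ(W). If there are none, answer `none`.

none

With ζ = e^{iπ/4} the internal vectors are ζ^0,ζ^3,ζ^6,ζ^9.
candidate 1: n = (1, -2, 1, -3) → π⊥ ≈ (+0.292893, -4.535534); max(|x|,|y|,|x±y|/√2) = 4.535534 > 1.5 ⇒ ∉ W
candidate 2: n = (1, -1, -1, 1) → π⊥ ≈ (+2.414214, +1.000000); max(|x|,|y|,|x±y|/√2) = 2.414214 > 1.5 ⇒ ∉ W
candidate 3: n = (0, -2, 0, 3) → π⊥ ≈ (+3.535534, +0.707107); max(|x|,|y|,|x±y|/√2) = 3.535534 > 1.5 ⇒ ∉ W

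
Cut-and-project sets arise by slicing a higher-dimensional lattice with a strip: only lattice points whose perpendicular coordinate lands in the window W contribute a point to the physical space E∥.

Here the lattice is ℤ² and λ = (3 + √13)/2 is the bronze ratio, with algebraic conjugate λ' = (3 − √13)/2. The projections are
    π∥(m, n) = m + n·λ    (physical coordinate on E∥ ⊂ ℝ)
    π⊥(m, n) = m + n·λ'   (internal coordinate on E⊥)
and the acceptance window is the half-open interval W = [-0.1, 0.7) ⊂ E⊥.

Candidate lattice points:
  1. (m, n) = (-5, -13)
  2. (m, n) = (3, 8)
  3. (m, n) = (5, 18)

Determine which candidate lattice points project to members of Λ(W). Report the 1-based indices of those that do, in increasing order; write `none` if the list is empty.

2

Numerically λ ≈ 3.30278 and λ' = −1/λ ≈ -0.30278.
candidate 1: (m,n)=(-5,-13) → π∥ = -5-13·λ ≈ -47.93608, π⊥ = -5-13·λ' ≈ -1.06392 ∉ [-0.1, 0.7) ⇒ out
candidate 2: (m,n)=(3,8) → π∥ = 3+8·λ ≈ 29.42221, π⊥ = 3+8·λ' ≈ 0.57779 ∈ [-0.1, 0.7) ⇒ IN Λ
candidate 3: (m,n)=(5,18) → π∥ = 5+18·λ ≈ 64.44996, π⊥ = 5+18·λ' ≈ -0.44996 ∉ [-0.1, 0.7) ⇒ out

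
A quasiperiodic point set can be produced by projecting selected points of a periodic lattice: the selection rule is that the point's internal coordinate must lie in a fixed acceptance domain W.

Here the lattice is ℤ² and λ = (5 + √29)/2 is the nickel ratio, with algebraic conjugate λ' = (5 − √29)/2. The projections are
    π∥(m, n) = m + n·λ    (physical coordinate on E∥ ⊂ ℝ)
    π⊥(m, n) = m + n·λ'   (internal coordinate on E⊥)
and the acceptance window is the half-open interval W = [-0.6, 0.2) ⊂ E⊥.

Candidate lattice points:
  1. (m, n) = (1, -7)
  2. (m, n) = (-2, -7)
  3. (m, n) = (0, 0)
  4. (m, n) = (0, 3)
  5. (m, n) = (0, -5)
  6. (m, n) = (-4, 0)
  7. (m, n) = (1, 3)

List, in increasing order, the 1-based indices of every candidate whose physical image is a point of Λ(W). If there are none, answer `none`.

3, 4

Numerically λ ≈ 5.19258 and λ' = −1/λ ≈ -0.19258.
candidate 1: (m,n)=(1,-7) → π∥ = 1-7·λ ≈ -35.34808, π⊥ = 1-7·λ' ≈ 2.34808 ∉ [-0.6, 0.2) ⇒ out
candidate 2: (m,n)=(-2,-7) → π∥ = -2-7·λ ≈ -38.34808, π⊥ = -2-7·λ' ≈ -0.65192 ∉ [-0.6, 0.2) ⇒ out
candidate 3: (m,n)=(0,0) → π∥ = 0+0·λ ≈ 0.00000, π⊥ = 0+0·λ' ≈ 0.00000 ∈ [-0.6, 0.2) ⇒ IN Λ
candidate 4: (m,n)=(0,3) → π∥ = 0+3·λ ≈ 15.57775, π⊥ = 0+3·λ' ≈ -0.57775 ∈ [-0.6, 0.2) ⇒ IN Λ
candidate 5: (m,n)=(0,-5) → π∥ = 0-5·λ ≈ -25.96291, π⊥ = 0-5·λ' ≈ 0.96291 ∉ [-0.6, 0.2) ⇒ out
candidate 6: (m,n)=(-4,0) → π∥ = -4+0·λ ≈ -4.00000, π⊥ = -4+0·λ' ≈ -4.00000 ∉ [-0.6, 0.2) ⇒ out
candidate 7: (m,n)=(1,3) → π∥ = 1+3·λ ≈ 16.57775, π⊥ = 1+3·λ' ≈ 0.42225 ∉ [-0.6, 0.2) ⇒ out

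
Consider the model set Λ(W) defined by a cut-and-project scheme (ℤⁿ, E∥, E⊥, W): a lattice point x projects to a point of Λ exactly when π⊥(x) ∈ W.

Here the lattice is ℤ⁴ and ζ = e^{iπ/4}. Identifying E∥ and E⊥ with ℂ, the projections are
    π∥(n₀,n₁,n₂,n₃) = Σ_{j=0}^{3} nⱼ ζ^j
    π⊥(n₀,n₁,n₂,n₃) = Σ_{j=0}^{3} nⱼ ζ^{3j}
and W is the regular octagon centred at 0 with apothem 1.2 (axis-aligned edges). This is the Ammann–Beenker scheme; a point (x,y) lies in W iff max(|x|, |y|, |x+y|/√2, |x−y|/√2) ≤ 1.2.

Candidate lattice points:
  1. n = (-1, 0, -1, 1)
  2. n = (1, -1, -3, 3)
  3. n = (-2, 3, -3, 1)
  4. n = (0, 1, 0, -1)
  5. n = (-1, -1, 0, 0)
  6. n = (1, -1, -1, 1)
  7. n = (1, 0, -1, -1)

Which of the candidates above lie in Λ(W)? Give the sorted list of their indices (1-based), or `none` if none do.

Internal map: ζ^{3j} for j=0..3 gives (1,0), (−√2/2,√2/2), (0,−1), (√2/2,√2/2).
candidate 1: n = (-1, 0, -1, 1) → π⊥ ≈ (-0.29289, +1.70711); max(|x|,|y|,|x±y|/√2) = 1.70711 > 1.2 ⇒ ∉ W
candidate 2: n = (1, -1, -3, 3) → π⊥ ≈ (+3.82843, +4.41421); max(|x|,|y|,|x±y|/√2) = 5.82843 > 1.2 ⇒ ∉ W
candidate 3: n = (-2, 3, -3, 1) → π⊥ ≈ (-3.41421, +5.82843); max(|x|,|y|,|x±y|/√2) = 6.53553 > 1.2 ⇒ ∉ W
candidate 4: n = (0, 1, 0, -1) → π⊥ ≈ (-1.41421, +0.00000); max(|x|,|y|,|x±y|/√2) = 1.41421 > 1.2 ⇒ ∉ W
candidate 5: n = (-1, -1, 0, 0) → π⊥ ≈ (-0.29289, -0.70711); max(|x|,|y|,|x±y|/√2) = 0.70711 ≤ 1.2 ⇒ ∈ W
candidate 6: n = (1, -1, -1, 1) → π⊥ ≈ (+2.41421, +1.00000); max(|x|,|y|,|x±y|/√2) = 2.41421 > 1.2 ⇒ ∉ W
candidate 7: n = (1, 0, -1, -1) → π⊥ ≈ (+0.29289, +0.29289); max(|x|,|y|,|x±y|/√2) = 0.41421 ≤ 1.2 ⇒ ∈ W

5, 7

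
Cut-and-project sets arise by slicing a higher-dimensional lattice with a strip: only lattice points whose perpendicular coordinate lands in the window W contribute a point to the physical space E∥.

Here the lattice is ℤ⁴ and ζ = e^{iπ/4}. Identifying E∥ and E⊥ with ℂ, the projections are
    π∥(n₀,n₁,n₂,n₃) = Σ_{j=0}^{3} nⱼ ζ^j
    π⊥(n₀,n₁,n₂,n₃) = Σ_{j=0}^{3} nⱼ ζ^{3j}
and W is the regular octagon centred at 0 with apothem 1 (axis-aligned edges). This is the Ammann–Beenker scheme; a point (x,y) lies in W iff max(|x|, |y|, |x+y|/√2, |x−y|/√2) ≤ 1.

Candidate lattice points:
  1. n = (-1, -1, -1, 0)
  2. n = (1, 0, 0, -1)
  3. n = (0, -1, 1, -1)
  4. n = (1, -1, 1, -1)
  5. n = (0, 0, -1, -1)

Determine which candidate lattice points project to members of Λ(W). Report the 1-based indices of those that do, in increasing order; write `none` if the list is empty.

1, 2, 5

Internal map: ζ^{3j} for j=0..3 gives (1,0), (−√2/2,√2/2), (0,−1), (√2/2,√2/2).
candidate 1: n = (-1, -1, -1, 0) → π⊥ ≈ (-0.2929, +0.2929); max(|x|,|y|,|x±y|/√2) = 0.4142 ≤ 1 ⇒ ∈ W
candidate 2: n = (1, 0, 0, -1) → π⊥ ≈ (+0.2929, -0.7071); max(|x|,|y|,|x±y|/√2) = 0.7071 ≤ 1 ⇒ ∈ W
candidate 3: n = (0, -1, 1, -1) → π⊥ ≈ (+0.0000, -2.4142); max(|x|,|y|,|x±y|/√2) = 2.4142 > 1 ⇒ ∉ W
candidate 4: n = (1, -1, 1, -1) → π⊥ ≈ (+1.0000, -2.4142); max(|x|,|y|,|x±y|/√2) = 2.4142 > 1 ⇒ ∉ W
candidate 5: n = (0, 0, -1, -1) → π⊥ ≈ (-0.7071, +0.2929); max(|x|,|y|,|x±y|/√2) = 0.7071 ≤ 1 ⇒ ∈ W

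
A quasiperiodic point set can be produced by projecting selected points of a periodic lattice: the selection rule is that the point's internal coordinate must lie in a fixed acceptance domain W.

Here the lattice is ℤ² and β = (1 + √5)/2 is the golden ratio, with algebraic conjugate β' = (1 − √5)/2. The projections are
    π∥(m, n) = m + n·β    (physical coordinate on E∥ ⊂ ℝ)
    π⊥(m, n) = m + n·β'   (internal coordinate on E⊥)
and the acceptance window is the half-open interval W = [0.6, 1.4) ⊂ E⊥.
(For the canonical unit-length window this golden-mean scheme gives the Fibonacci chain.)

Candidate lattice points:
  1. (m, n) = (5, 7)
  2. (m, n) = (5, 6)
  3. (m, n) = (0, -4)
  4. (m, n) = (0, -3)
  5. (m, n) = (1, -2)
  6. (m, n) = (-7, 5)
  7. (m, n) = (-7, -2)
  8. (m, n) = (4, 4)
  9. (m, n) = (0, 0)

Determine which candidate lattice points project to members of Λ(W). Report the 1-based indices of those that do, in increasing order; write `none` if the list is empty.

1, 2

Compute β' = (1−√5)/2 = -0.6180, so π⊥(m,n) = m -0.6180·n.
[1] lift (5,7): star map gives 0.6738; window check 0.6 ≤ 0.6738 < 1.4 is true → IN Λ
[2] lift (5,6): star map gives 1.2918; window check 0.6 ≤ 1.2918 < 1.4 is true → IN Λ
[3] lift (0,-4): star map gives 2.4721; window check 0.6 ≤ 2.4721 < 1.4 is false → out
[4] lift (0,-3): star map gives 1.8541; window check 0.6 ≤ 1.8541 < 1.4 is false → out
[5] lift (1,-2): star map gives 2.2361; window check 0.6 ≤ 2.2361 < 1.4 is false → out
[6] lift (-7,5): star map gives -10.0902; window check 0.6 ≤ -10.0902 < 1.4 is false → out
[7] lift (-7,-2): star map gives -5.7639; window check 0.6 ≤ -5.7639 < 1.4 is false → out
[8] lift (4,4): star map gives 1.5279; window check 0.6 ≤ 1.5279 < 1.4 is false → out
[9] lift (0,0): star map gives 0.0000; window check 0.6 ≤ 0.0000 < 1.4 is false → out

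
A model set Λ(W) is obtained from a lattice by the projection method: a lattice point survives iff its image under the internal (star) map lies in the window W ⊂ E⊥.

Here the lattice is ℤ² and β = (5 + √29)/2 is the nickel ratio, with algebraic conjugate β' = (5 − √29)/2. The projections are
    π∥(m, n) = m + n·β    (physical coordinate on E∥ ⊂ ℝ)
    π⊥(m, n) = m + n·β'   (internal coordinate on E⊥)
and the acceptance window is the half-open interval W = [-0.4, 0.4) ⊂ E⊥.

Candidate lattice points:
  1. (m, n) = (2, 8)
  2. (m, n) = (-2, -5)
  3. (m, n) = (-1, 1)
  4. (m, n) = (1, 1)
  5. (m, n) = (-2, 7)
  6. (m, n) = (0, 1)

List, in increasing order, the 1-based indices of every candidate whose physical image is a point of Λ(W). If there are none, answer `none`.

β' = (5−√29)/2 ≈ -0.192582.
[1] lift (2,8): star map gives 0.459341; window check -0.4 ≤ 0.459341 < 0.4 is false → out
[2] lift (-2,-5): star map gives -1.037088; window check -0.4 ≤ -1.037088 < 0.4 is false → out
[3] lift (-1,1): star map gives -1.192582; window check -0.4 ≤ -1.192582 < 0.4 is false → out
[4] lift (1,1): star map gives 0.807418; window check -0.4 ≤ 0.807418 < 0.4 is false → out
[5] lift (-2,7): star map gives -3.348077; window check -0.4 ≤ -3.348077 < 0.4 is false → out
[6] lift (0,1): star map gives -0.192582; window check -0.4 ≤ -0.192582 < 0.4 is true → IN Λ

6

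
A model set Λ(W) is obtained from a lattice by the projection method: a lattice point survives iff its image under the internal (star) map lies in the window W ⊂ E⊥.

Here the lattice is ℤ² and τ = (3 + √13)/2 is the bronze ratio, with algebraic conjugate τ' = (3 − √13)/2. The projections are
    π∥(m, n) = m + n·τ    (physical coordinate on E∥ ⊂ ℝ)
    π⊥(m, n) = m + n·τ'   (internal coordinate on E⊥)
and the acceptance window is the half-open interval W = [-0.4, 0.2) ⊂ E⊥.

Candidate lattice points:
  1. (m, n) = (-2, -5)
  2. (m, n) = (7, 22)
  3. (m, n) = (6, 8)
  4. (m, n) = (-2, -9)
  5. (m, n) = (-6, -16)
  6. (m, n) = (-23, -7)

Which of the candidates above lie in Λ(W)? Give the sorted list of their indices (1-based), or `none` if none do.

Numerically τ ≈ 3.302776 and τ' = −1/τ ≈ -0.302776.
candidate 1: (m,n)=(-2,-5) → π∥ = -2-5·τ ≈ -18.513878, π⊥ = -2-5·τ' ≈ -0.486122 ∉ [-0.4, 0.2) ⇒ out
candidate 2: (m,n)=(7,22) → π∥ = 7+22·τ ≈ 79.661064, π⊥ = 7+22·τ' ≈ 0.338936 ∉ [-0.4, 0.2) ⇒ out
candidate 3: (m,n)=(6,8) → π∥ = 6+8·τ ≈ 32.422205, π⊥ = 6+8·τ' ≈ 3.577795 ∉ [-0.4, 0.2) ⇒ out
candidate 4: (m,n)=(-2,-9) → π∥ = -2-9·τ ≈ -31.724981, π⊥ = -2-9·τ' ≈ 0.724981 ∉ [-0.4, 0.2) ⇒ out
candidate 5: (m,n)=(-6,-16) → π∥ = -6-16·τ ≈ -58.844410, π⊥ = -6-16·τ' ≈ -1.155590 ∉ [-0.4, 0.2) ⇒ out
candidate 6: (m,n)=(-23,-7) → π∥ = -23-7·τ ≈ -46.119429, π⊥ = -23-7·τ' ≈ -20.880571 ∉ [-0.4, 0.2) ⇒ out

none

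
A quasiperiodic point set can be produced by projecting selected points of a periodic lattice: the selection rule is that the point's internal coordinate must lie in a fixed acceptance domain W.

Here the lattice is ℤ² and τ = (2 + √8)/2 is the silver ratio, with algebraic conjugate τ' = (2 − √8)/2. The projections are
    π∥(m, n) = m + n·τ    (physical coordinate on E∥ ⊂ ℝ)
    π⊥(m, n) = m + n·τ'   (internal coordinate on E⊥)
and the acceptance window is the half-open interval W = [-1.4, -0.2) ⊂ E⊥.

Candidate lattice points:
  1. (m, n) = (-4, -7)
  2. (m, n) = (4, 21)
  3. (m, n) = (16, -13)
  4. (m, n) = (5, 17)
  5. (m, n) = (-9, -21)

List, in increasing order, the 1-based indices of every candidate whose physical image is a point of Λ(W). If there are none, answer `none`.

1, 5

τ' = (2−√8)/2 ≈ -0.414214.
#1 (-4,-7): internal coord -4 + (-7)·τ' = -1.100505; -1.100505 ∈ [-1.4, -0.2) → IN Λ
#2 (4,21): internal coord 4 + (21)·τ' = -4.698485; -4.698485 ∉ [-1.4, -0.2) → out
#3 (16,-13): internal coord 16 + (-13)·τ' = +21.384776; +21.384776 ∉ [-1.4, -0.2) → out
#4 (5,17): internal coord 5 + (17)·τ' = -2.041631; -2.041631 ∉ [-1.4, -0.2) → out
#5 (-9,-21): internal coord -9 + (-21)·τ' = -0.301515; -0.301515 ∈ [-1.4, -0.2) → IN Λ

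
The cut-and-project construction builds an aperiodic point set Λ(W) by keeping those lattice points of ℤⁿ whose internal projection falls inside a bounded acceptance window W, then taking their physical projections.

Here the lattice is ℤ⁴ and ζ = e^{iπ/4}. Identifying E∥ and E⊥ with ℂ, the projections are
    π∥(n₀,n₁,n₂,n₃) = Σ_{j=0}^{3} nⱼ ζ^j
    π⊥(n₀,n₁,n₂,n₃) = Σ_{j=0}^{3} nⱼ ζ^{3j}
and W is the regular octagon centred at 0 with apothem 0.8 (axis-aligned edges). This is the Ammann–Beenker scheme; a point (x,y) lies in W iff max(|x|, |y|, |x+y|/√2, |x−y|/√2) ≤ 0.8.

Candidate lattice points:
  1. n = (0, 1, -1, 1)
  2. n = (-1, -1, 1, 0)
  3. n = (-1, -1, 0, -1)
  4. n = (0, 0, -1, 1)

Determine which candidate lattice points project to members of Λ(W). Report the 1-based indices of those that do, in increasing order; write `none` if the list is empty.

π⊥(n) = n₀ + n₁ζ³ + n₂ζ⁶ + n₃ζ⁹ where ζ = e^{iπ/4}.
candidate 1: n = (0, 1, -1, 1) → π⊥ ≈ (+0.000000, +2.414214); max(|x|,|y|,|x±y|/√2) = 2.414214 > 0.8 ⇒ ∉ W
candidate 2: n = (-1, -1, 1, 0) → π⊥ ≈ (-0.292893, -1.707107); max(|x|,|y|,|x±y|/√2) = 1.707107 > 0.8 ⇒ ∉ W
candidate 3: n = (-1, -1, 0, -1) → π⊥ ≈ (-1.000000, -1.414214); max(|x|,|y|,|x±y|/√2) = 1.707107 > 0.8 ⇒ ∉ W
candidate 4: n = (0, 0, -1, 1) → π⊥ ≈ (+0.707107, +1.707107); max(|x|,|y|,|x±y|/√2) = 1.707107 > 0.8 ⇒ ∉ W

none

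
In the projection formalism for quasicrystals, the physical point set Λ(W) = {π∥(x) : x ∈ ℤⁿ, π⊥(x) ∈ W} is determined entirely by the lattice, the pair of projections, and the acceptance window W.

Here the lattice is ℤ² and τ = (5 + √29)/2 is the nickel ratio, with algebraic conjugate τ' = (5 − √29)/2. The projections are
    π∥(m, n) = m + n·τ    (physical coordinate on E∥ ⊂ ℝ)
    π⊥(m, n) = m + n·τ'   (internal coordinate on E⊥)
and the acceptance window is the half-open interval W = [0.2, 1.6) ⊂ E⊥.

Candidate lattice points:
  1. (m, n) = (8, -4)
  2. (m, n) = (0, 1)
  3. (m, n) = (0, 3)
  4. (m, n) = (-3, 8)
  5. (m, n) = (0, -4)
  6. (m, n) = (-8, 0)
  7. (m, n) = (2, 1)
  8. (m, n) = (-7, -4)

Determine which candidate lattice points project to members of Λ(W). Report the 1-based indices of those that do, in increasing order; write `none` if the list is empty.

Compute τ' = (5−√29)/2 = -0.19258, so π⊥(m,n) = m -0.19258·n.
candidate 1: (m,n)=(8,-4) → π∥ = 8-4·τ ≈ -12.77033, π⊥ = 8-4·τ' ≈ 8.77033 ∉ [0.2, 1.6) ⇒ out
candidate 2: (m,n)=(0,1) → π∥ = 0+1·τ ≈ 5.19258, π⊥ = 0+1·τ' ≈ -0.19258 ∉ [0.2, 1.6) ⇒ out
candidate 3: (m,n)=(0,3) → π∥ = 0+3·τ ≈ 15.57775, π⊥ = 0+3·τ' ≈ -0.57775 ∉ [0.2, 1.6) ⇒ out
candidate 4: (m,n)=(-3,8) → π∥ = -3+8·τ ≈ 38.54066, π⊥ = -3+8·τ' ≈ -4.54066 ∉ [0.2, 1.6) ⇒ out
candidate 5: (m,n)=(0,-4) → π∥ = 0-4·τ ≈ -20.77033, π⊥ = 0-4·τ' ≈ 0.77033 ∈ [0.2, 1.6) ⇒ IN Λ
candidate 6: (m,n)=(-8,0) → π∥ = -8+0·τ ≈ -8.00000, π⊥ = -8+0·τ' ≈ -8.00000 ∉ [0.2, 1.6) ⇒ out
candidate 7: (m,n)=(2,1) → π∥ = 2+1·τ ≈ 7.19258, π⊥ = 2+1·τ' ≈ 1.80742 ∉ [0.2, 1.6) ⇒ out
candidate 8: (m,n)=(-7,-4) → π∥ = -7-4·τ ≈ -27.77033, π⊥ = -7-4·τ' ≈ -6.22967 ∉ [0.2, 1.6) ⇒ out

5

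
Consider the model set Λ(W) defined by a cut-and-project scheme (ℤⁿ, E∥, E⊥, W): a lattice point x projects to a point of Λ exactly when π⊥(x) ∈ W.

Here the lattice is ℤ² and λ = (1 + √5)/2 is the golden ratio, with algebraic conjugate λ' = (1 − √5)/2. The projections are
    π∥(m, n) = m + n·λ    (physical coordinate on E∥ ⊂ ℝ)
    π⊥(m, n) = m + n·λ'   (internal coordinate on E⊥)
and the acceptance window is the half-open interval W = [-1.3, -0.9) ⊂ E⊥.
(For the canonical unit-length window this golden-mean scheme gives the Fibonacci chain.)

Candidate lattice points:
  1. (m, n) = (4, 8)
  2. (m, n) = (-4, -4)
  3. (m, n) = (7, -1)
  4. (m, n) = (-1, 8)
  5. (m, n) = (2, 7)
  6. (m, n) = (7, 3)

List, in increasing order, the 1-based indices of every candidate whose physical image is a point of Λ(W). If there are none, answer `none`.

1

Numerically λ ≈ 1.6180 and λ' = −1/λ ≈ -0.6180.
[1] lift (4,8): star map gives -0.9443; window check -1.3 ≤ -0.9443 < -0.9 is true → IN Λ
[2] lift (-4,-4): star map gives -1.5279; window check -1.3 ≤ -1.5279 < -0.9 is false → out
[3] lift (7,-1): star map gives 7.6180; window check -1.3 ≤ 7.6180 < -0.9 is false → out
[4] lift (-1,8): star map gives -5.9443; window check -1.3 ≤ -5.9443 < -0.9 is false → out
[5] lift (2,7): star map gives -2.3262; window check -1.3 ≤ -2.3262 < -0.9 is false → out
[6] lift (7,3): star map gives 5.1459; window check -1.3 ≤ 5.1459 < -0.9 is false → out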